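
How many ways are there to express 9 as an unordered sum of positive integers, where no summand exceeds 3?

12

The partitions of 9 that satisfy the conditions:
3 + 3 + 3
3 + 3 + 2 + 1
3 + 3 + 1 + 1 + 1
3 + 2 + 2 + 2
3 + 2 + 2 + 1 + 1
3 + 2 + 1 + 1 + 1 + 1
3 + 1 + 1 + 1 + 1 + 1 + 1
2 + 2 + 2 + 2 + 1
2 + 2 + 2 + 1 + 1 + 1
2 + 2 + 1 + 1 + 1 + 1 + 1
2 + 1 + 1 + 1 + 1 + 1 + 1 + 1
1 + 1 + 1 + 1 + 1 + 1 + 1 + 1 + 1
That's 12 in total.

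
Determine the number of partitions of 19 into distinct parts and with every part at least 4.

11

Enumerating:
19
15+4
14+5
13+6
12+7
11+8
10+9
10+5+4
9+6+4
8+7+4
8+6+5
Counting gives 11.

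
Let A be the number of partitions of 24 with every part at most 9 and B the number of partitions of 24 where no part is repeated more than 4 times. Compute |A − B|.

126

Partitions of 24 with every part at most 9: 1076.
Partitions of 24 where no part is repeated more than 4 times: 950.
|1076 − 950| = 126.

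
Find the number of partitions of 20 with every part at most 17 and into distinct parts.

There are too many to list fully; the first 12 (by largest part) are:
17 + 3
17 + 2 + 1
16 + 4
16 + 3 + 1
15 + 5
15 + 4 + 1
15 + 3 + 2
14 + 6
14 + 5 + 1
14 + 4 + 2
14 + 3 + 2 + 1
13 + 7
…and 49 more, for 61 total.

61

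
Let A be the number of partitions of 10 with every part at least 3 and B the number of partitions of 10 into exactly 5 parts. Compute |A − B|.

2

Partitions of 10 with every part at least 3: 5.
Partitions of 10 into exactly 5 parts: 7.
|5 − 7| = 2.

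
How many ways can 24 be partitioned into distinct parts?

122

Systematic enumeration (by largest part, then next-largest, …) yields 122.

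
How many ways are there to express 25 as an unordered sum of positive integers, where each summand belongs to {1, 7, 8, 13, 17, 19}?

17

Listing the qualifying partitions of 25:
19,1,1,1,1,1,1
17,8
17,7,1
17,1,1,1,1,1,1,1,1
13,8,1,1,1,1
13,7,1,1,1,1,1
13,1,1,1,1,1,1,1,1,1,1,1,1
8,8,8,1
8,8,7,1,1
8,8,1,1,1,1,1,1,1,1,1
8,7,7,1,1,1
8,7,1,1,1,1,1,1,1,1,1,1
8,1,1,1,1,1,1,1,1,1,1,1,1,1,1,1,1,1
7,7,7,1,1,1,1
7,7,1,1,1,1,1,1,1,1,1,1,1
7,1,1,1,1,1,1,1,1,1,1,1,1,1,1,1,1,1,1
1,1,1,1,1,1,1,1,1,1,1,1,1,1,1,1,1,1,1,1,1,1,1,1,1
That's 17 in total.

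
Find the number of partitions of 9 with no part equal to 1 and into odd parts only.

They are:
9
3+3+3

2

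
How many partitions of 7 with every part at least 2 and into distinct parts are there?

The partitions of 7 that satisfy the conditions:
7
2+5
3+4

3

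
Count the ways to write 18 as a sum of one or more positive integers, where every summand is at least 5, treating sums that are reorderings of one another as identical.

Listing the qualifying partitions of 18:
18
5+13
6+12
7+11
8+10
9+9
5+5+8
5+6+7
6+6+6

9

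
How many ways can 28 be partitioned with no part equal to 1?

708

Direct enumeration gives 708 partitions.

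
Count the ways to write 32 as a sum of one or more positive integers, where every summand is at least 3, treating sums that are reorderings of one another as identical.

468

Direct enumeration gives 468 partitions.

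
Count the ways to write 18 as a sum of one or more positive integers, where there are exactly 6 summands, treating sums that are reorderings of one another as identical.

There are too many to list fully; the first 12 (by largest part) are:
13, 1, 1, 1, 1, 1
12, 2, 1, 1, 1, 1
11, 3, 1, 1, 1, 1
11, 2, 2, 1, 1, 1
10, 4, 1, 1, 1, 1
10, 3, 2, 1, 1, 1
10, 2, 2, 2, 1, 1
9, 5, 1, 1, 1, 1
9, 4, 2, 1, 1, 1
9, 3, 3, 1, 1, 1
9, 3, 2, 2, 1, 1
9, 2, 2, 2, 2, 1
…and 46 more, for 58 total.

58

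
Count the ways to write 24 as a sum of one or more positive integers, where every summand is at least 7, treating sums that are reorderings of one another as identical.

They are:
24
17, 7
16, 8
15, 9
14, 10
13, 11
12, 12
10, 7, 7
9, 8, 7
8, 8, 8
That's 10 in total.

10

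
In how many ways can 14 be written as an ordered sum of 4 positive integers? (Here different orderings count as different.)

286

Place 3 bars in the 13 internal gaps of a row of 14 dots: C(13,3) = 286.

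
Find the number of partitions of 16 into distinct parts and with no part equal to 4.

Listing the qualifying partitions of 16:
16
15,1
14,2
13,3
13,2,1
12,3,1
11,5
11,3,2
10,6
10,5,1
10,3,2,1
9,7
9,6,1
9,5,2
8,7,1
8,6,2
8,5,3
8,5,2,1
7,6,3
7,6,2,1
7,5,3,1
6,5,3,2

22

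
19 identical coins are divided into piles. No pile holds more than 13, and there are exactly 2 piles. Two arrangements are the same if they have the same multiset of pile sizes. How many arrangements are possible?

4

They are:
13,6
12,7
11,8
10,9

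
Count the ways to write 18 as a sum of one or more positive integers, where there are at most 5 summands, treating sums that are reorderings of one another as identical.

Direct enumeration gives 141 partitions.

141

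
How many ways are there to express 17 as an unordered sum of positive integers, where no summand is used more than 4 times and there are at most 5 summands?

119

Enumerating by decreasing first part gives 119 partitions in all.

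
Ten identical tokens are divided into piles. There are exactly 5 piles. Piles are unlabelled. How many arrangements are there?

Listing the qualifying partitions of 10:
6+1+1+1+1
5+2+1+1+1
4+3+1+1+1
4+2+2+1+1
3+3+2+1+1
3+2+2+2+1
2+2+2+2+2
Counting gives 7.

7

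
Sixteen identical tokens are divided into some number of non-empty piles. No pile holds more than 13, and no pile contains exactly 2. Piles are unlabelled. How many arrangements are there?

93

Systematic enumeration (by largest part, then next-largest, …) yields 93.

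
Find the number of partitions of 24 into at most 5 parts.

A full systematic count gives 333.

333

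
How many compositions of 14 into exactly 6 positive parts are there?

1287

Place 5 bars in the 13 internal gaps of a row of 14 dots: C(13,5) = 1287.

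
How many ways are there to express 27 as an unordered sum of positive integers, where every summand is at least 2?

574

Counting exhaustively, 574 partitions satisfy the conditions.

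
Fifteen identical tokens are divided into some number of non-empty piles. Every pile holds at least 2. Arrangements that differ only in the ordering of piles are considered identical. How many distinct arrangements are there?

There are too many to list fully; the first 12 (by largest part) are:
15
13, 2
12, 3
11, 4
11, 2, 2
10, 5
10, 3, 2
9, 6
9, 4, 2
9, 3, 3
9, 2, 2, 2
8, 7
…and 29 more, for 41 total.

41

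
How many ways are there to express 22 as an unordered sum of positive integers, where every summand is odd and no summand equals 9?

71

A full systematic count gives 71.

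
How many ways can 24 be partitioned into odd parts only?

Counting exhaustively, 122 partitions satisfy the conditions.

122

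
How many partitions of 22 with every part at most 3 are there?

52

A partial list (first 12 by largest part):
3 + 3 + 3 + 3 + 3 + 3 + 3 + 1
3 + 3 + 3 + 3 + 3 + 3 + 2 + 2
3 + 3 + 3 + 3 + 3 + 3 + 2 + 1 + 1
3 + 3 + 3 + 3 + 3 + 3 + 1 + 1 + 1 + 1
3 + 3 + 3 + 3 + 3 + 2 + 2 + 2 + 1
3 + 3 + 3 + 3 + 3 + 2 + 2 + 1 + 1 + 1
3 + 3 + 3 + 3 + 3 + 2 + 1 + 1 + 1 + 1 + 1
3 + 3 + 3 + 3 + 3 + 1 + 1 + 1 + 1 + 1 + 1 + 1
3 + 3 + 3 + 3 + 2 + 2 + 2 + 2 + 2
3 + 3 + 3 + 3 + 2 + 2 + 2 + 2 + 1 + 1
3 + 3 + 3 + 3 + 2 + 2 + 2 + 1 + 1 + 1 + 1
3 + 3 + 3 + 3 + 2 + 2 + 1 + 1 + 1 + 1 + 1 + 1
…and 40 more, for 52 total.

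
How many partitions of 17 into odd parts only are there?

38

A partial list (first 12 by largest part):
17
15, 1, 1
13, 3, 1
13, 1, 1, 1, 1
11, 5, 1
11, 3, 3
11, 3, 1, 1, 1
11, 1, 1, 1, 1, 1, 1
9, 7, 1
9, 5, 3
9, 5, 1, 1, 1
9, 3, 3, 1, 1
…and 26 more, for 38 total.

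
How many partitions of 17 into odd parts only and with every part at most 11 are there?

A partial list (first 12 by largest part):
11, 5, 1
11, 3, 3
11, 3, 1, 1, 1
11, 1, 1, 1, 1, 1, 1
9, 7, 1
9, 5, 3
9, 5, 1, 1, 1
9, 3, 3, 1, 1
9, 3, 1, 1, 1, 1, 1
9, 1, 1, 1, 1, 1, 1, 1, 1
7, 7, 3
7, 7, 1, 1, 1
…and 22 more, for 34 total.

34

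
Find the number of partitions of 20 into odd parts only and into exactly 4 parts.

15

Listing the qualifying partitions of 20:
17,1,1,1
15,3,1,1
13,5,1,1
13,3,3,1
11,7,1,1
11,5,3,1
11,3,3,3
9,9,1,1
9,7,3,1
9,5,5,1
9,5,3,3
7,7,5,1
7,7,3,3
7,5,5,3
5,5,5,5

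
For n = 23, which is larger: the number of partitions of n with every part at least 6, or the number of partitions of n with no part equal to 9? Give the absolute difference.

1108

Partitions of 23 with every part at least 6: 12.
Partitions of 23 with no part equal to 9: 1120.
|12 − 1120| = 1108.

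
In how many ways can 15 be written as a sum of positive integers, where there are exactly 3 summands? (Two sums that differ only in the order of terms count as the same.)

Enumerating:
1,1,13
1,2,12
1,3,11
2,2,11
1,4,10
2,3,10
1,5,9
2,4,9
3,3,9
1,6,8
2,5,8
3,4,8
1,7,7
2,6,7
3,5,7
4,4,7
3,6,6
4,5,6
5,5,5

19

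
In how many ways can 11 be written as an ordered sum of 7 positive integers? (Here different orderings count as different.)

210

A composition of 11 into 7 positive parts is chosen by placing 6 dividers among the 10 gaps between 11 units: C(10,6) = 210.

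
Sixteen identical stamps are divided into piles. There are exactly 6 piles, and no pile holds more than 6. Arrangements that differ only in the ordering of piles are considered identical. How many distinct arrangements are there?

23

They are:
6+6+1+1+1+1
6+5+2+1+1+1
6+4+3+1+1+1
6+4+2+2+1+1
6+3+3+2+1+1
6+3+2+2+2+1
6+2+2+2+2+2
5+5+3+1+1+1
5+5+2+2+1+1
5+4+4+1+1+1
5+4+3+2+1+1
5+4+2+2+2+1
5+3+3+3+1+1
5+3+3+2+2+1
5+3+2+2+2+2
4+4+4+2+1+1
4+4+3+3+1+1
4+4+3+2+2+1
4+4+2+2+2+2
4+3+3+3+2+1
4+3+3+2+2+2
3+3+3+3+3+1
3+3+3+3+2+2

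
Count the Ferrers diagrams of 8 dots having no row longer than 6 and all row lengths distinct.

4

The partitions of 8 that satisfy the conditions:
6, 2
5, 3
5, 2, 1
4, 3, 1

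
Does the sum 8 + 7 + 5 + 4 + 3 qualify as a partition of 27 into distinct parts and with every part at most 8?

The parts sum to 27, and the condition 'all summands are distinct' holds; the condition 'no summand exceeds 8' holds.

Yes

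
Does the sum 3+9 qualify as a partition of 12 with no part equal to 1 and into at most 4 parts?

The parts sum to 12, and the condition 'no summand equals 1' holds; the condition 'there are at most 4 summands' holds.

Yes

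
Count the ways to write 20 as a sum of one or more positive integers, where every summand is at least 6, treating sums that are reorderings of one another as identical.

8

Listing the qualifying partitions of 20:
20
14,6
13,7
12,8
11,9
10,10
8,6,6
7,7,6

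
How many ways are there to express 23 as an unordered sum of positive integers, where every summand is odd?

104

Systematic enumeration (by largest part, then next-largest, …) yields 104.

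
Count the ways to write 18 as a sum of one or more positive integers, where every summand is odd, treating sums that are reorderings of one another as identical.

46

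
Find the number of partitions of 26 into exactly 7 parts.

Direct enumeration gives 300 partitions.

300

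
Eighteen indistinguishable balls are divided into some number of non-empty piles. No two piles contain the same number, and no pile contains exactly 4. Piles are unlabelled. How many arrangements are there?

A partial list (first 12 by largest part):
18
1 + 17
2 + 16
3 + 15
1 + 2 + 15
1 + 3 + 14
5 + 13
2 + 3 + 13
6 + 12
1 + 5 + 12
1 + 2 + 3 + 12
7 + 11
…and 19 more, for 31 total.

31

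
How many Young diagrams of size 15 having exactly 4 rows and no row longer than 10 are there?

25

Enumerating:
10 + 3 + 1 + 1
10 + 2 + 2 + 1
9 + 4 + 1 + 1
9 + 3 + 2 + 1
9 + 2 + 2 + 2
8 + 5 + 1 + 1
8 + 4 + 2 + 1
8 + 3 + 3 + 1
8 + 3 + 2 + 2
7 + 6 + 1 + 1
7 + 5 + 2 + 1
7 + 4 + 3 + 1
7 + 4 + 2 + 2
7 + 3 + 3 + 2
6 + 6 + 2 + 1
6 + 5 + 3 + 1
6 + 5 + 2 + 2
6 + 4 + 4 + 1
6 + 4 + 3 + 2
6 + 3 + 3 + 3
5 + 5 + 4 + 1
5 + 5 + 3 + 2
5 + 4 + 4 + 2
5 + 4 + 3 + 3
4 + 4 + 4 + 3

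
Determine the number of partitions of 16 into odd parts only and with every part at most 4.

The partitions of 16 that satisfy the conditions:
3,3,3,3,3,1
3,3,3,3,1,1,1,1
3,3,3,1,1,1,1,1,1,1
3,3,1,1,1,1,1,1,1,1,1,1
3,1,1,1,1,1,1,1,1,1,1,1,1,1
1,1,1,1,1,1,1,1,1,1,1,1,1,1,1,1
Counting gives 6.

6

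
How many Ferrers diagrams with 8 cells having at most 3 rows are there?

The partitions of 8 that satisfy the conditions:
8
1+7
2+6
1+1+6
3+5
1+2+5
4+4
1+3+4
2+2+4
2+3+3

10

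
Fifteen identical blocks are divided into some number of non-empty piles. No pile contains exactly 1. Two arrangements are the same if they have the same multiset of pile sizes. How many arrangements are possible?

There are too many to list fully; the first 12 (by largest part) are:
15
2, 13
3, 12
4, 11
2, 2, 11
5, 10
2, 3, 10
6, 9
2, 4, 9
3, 3, 9
2, 2, 2, 9
7, 8
…and 29 more, for 41 total.

41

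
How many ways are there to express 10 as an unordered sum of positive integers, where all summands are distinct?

10

Enumerating:
10
9, 1
8, 2
7, 3
7, 2, 1
6, 4
6, 3, 1
5, 4, 1
5, 3, 2
4, 3, 2, 1
Counting gives 10.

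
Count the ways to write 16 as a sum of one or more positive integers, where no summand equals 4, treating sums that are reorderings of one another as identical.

Systematic enumeration (by largest part, then next-largest, …) yields 154.

154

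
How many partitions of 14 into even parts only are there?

The partitions of 14 that satisfy the conditions:
14
12 + 2
10 + 4
10 + 2 + 2
8 + 6
8 + 4 + 2
8 + 2 + 2 + 2
6 + 6 + 2
6 + 4 + 4
6 + 4 + 2 + 2
6 + 2 + 2 + 2 + 2
4 + 4 + 4 + 2
4 + 4 + 2 + 2 + 2
4 + 2 + 2 + 2 + 2 + 2
2 + 2 + 2 + 2 + 2 + 2 + 2
That's 15 in total.

15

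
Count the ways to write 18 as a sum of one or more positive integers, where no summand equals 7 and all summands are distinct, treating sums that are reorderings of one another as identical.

A partial list (first 12 by largest part):
18
1, 17
2, 16
3, 15
1, 2, 15
4, 14
1, 3, 14
5, 13
1, 4, 13
2, 3, 13
6, 12
1, 5, 12
…and 24 more, for 36 total.

36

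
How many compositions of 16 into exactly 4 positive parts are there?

455

By stars and bars with positive parts, the count is C(15,3) = 455.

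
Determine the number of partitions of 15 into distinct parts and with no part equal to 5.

19

The partitions of 15 that satisfy the conditions:
15
14,1
13,2
12,3
12,2,1
11,4
11,3,1
10,4,1
10,3,2
9,6
9,4,2
9,3,2,1
8,7
8,6,1
8,4,3
8,4,2,1
7,6,2
7,4,3,1
6,4,3,2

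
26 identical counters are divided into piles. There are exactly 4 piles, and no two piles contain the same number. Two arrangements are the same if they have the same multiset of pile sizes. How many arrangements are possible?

A partial list (first 12 by largest part):
1,2,3,20
1,2,4,19
1,2,5,18
1,3,4,18
1,2,6,17
1,3,5,17
2,3,4,17
1,2,7,16
1,3,6,16
1,4,5,16
2,3,5,16
1,2,8,15
…and 52 more, for 64 total.

64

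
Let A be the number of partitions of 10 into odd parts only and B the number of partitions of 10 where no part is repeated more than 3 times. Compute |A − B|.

19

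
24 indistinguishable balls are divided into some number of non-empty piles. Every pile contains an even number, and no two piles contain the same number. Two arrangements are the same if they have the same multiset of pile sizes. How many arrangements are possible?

Enumerating:
24
22, 2
20, 4
18, 6
18, 4, 2
16, 8
16, 6, 2
14, 10
14, 8, 2
14, 6, 4
12, 10, 2
12, 8, 4
12, 6, 4, 2
10, 8, 6
10, 8, 4, 2

15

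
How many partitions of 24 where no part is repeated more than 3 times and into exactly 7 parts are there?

There are 129 such partitions.

129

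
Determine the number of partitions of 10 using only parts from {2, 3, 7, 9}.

They are:
7, 3
3, 3, 2, 2
2, 2, 2, 2, 2
That's 3 in total.

3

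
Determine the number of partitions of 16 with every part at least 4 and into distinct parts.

Listing the qualifying partitions of 16:
16
12 + 4
11 + 5
10 + 6
9 + 7
7 + 5 + 4

6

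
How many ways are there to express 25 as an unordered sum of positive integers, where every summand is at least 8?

7

Listing the qualifying partitions of 25:
25
17,8
16,9
15,10
14,11
13,12
9,8,8
Counting gives 7.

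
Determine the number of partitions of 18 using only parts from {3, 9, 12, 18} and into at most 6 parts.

5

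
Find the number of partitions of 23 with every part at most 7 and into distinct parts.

The partitions of 23 that satisfy the conditions:
7, 6, 5, 4, 1
7, 6, 5, 3, 2
7, 6, 4, 3, 2, 1
Counting gives 3.

3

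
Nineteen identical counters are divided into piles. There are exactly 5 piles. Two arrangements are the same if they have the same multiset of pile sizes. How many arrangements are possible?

A partial list (first 12 by largest part):
15 + 1 + 1 + 1 + 1
14 + 2 + 1 + 1 + 1
13 + 3 + 1 + 1 + 1
13 + 2 + 2 + 1 + 1
12 + 4 + 1 + 1 + 1
12 + 3 + 2 + 1 + 1
12 + 2 + 2 + 2 + 1
11 + 5 + 1 + 1 + 1
11 + 4 + 2 + 1 + 1
11 + 3 + 3 + 1 + 1
11 + 3 + 2 + 2 + 1
11 + 2 + 2 + 2 + 2
…and 58 more, for 70 total.

70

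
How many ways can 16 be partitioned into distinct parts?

A partial list (first 12 by largest part):
16
15,1
14,2
13,3
13,2,1
12,4
12,3,1
11,5
11,4,1
11,3,2
10,6
10,5,1
…and 20 more, for 32 total.

32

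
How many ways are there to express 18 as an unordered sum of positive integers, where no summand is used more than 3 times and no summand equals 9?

Enumerating by decreasing first part gives 186 partitions in all.

186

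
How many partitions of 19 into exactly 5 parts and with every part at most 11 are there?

There are too many to list fully; the first 12 (by largest part) are:
1,1,1,5,11
1,1,2,4,11
1,1,3,3,11
1,2,2,3,11
2,2,2,2,11
1,1,1,6,10
1,1,2,5,10
1,1,3,4,10
1,2,2,4,10
1,2,3,3,10
2,2,2,3,10
1,1,1,7,9
…and 51 more, for 63 total.

63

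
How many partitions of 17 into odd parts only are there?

38

A partial list (first 12 by largest part):
17
1, 1, 15
1, 3, 13
1, 1, 1, 1, 13
1, 5, 11
3, 3, 11
1, 1, 1, 3, 11
1, 1, 1, 1, 1, 1, 11
1, 7, 9
3, 5, 9
1, 1, 1, 5, 9
1, 1, 3, 3, 9
…and 26 more, for 38 total.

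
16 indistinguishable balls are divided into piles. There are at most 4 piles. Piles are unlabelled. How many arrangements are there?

A partial list (first 12 by largest part):
16
15, 1
14, 2
14, 1, 1
13, 3
13, 2, 1
13, 1, 1, 1
12, 4
12, 3, 1
12, 2, 2
12, 2, 1, 1
11, 5
…and 52 more, for 64 total.

64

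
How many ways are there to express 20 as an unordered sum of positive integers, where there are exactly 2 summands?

10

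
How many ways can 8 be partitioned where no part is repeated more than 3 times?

Enumerating:
8
7 + 1
6 + 2
6 + 1 + 1
5 + 3
5 + 2 + 1
5 + 1 + 1 + 1
4 + 4
4 + 3 + 1
4 + 2 + 2
4 + 2 + 1 + 1
3 + 3 + 2
3 + 3 + 1 + 1
3 + 2 + 2 + 1
3 + 2 + 1 + 1 + 1
2 + 2 + 2 + 1 + 1

16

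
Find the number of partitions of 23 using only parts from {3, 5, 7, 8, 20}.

They are:
20, 3
8, 8, 7
8, 7, 5, 3
8, 5, 5, 5
8, 3, 3, 3, 3, 3
7, 7, 3, 3, 3
7, 5, 5, 3, 3
5, 5, 5, 5, 3
5, 3, 3, 3, 3, 3, 3

9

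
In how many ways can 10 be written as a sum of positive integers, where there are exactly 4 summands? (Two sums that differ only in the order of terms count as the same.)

9

Listing the qualifying partitions of 10:
1,1,1,7
1,1,2,6
1,1,3,5
1,2,2,5
1,1,4,4
1,2,3,4
2,2,2,4
1,3,3,3
2,2,3,3
That's 9 in total.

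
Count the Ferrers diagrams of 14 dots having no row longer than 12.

133

Direct enumeration gives 133 partitions.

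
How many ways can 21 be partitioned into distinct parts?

There are 76 such partitions.

76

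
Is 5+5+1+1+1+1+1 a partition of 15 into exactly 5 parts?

No

The parts sum to 15, and the condition 'there are exactly 5 summands' is violated.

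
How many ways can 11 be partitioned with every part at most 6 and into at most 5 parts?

They are:
6+5
6+4+1
6+3+2
6+3+1+1
6+2+2+1
6+2+1+1+1
5+5+1
5+4+2
5+4+1+1
5+3+3
5+3+2+1
5+3+1+1+1
5+2+2+2
5+2+2+1+1
4+4+3
4+4+2+1
4+4+1+1+1
4+3+3+1
4+3+2+2
4+3+2+1+1
4+2+2+2+1
3+3+3+2
3+3+3+1+1
3+3+2+2+1
3+2+2+2+2
Counting gives 25.

25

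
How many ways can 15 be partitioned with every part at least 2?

A partial list (first 12 by largest part):
15
13,2
12,3
11,4
11,2,2
10,5
10,3,2
9,6
9,4,2
9,3,3
9,2,2,2
8,7
…and 29 more, for 41 total.

41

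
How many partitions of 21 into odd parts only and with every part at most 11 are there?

62

A partial list (first 12 by largest part):
11 + 9 + 1
11 + 7 + 3
11 + 7 + 1 + 1 + 1
11 + 5 + 5
11 + 5 + 3 + 1 + 1
11 + 5 + 1 + 1 + 1 + 1 + 1
11 + 3 + 3 + 3 + 1
11 + 3 + 3 + 1 + 1 + 1 + 1
11 + 3 + 1 + 1 + 1 + 1 + 1 + 1 + 1
11 + 1 + 1 + 1 + 1 + 1 + 1 + 1 + 1 + 1 + 1
9 + 9 + 3
9 + 9 + 1 + 1 + 1
…and 50 more, for 62 total.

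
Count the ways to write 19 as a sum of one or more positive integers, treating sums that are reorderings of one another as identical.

490

A full systematic count gives 490.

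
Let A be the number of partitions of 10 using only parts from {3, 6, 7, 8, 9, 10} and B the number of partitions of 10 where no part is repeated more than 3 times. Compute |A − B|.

27

Partitions of 10 using only parts from {3, 6, 7, 8, 9, 10}: 2.
Partitions of 10 where no part is repeated more than 3 times: 29.
|2 − 29| = 27.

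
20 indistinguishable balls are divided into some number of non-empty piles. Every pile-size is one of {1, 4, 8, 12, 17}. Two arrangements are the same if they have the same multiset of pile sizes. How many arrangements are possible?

17

Listing the qualifying partitions of 20:
17+1+1+1
12+8
12+4+4
12+4+1+1+1+1
12+1+1+1+1+1+1+1+1
8+8+4
8+8+1+1+1+1
8+4+4+4
8+4+4+1+1+1+1
8+4+1+1+1+1+1+1+1+1
8+1+1+1+1+1+1+1+1+1+1+1+1
4+4+4+4+4
4+4+4+4+1+1+1+1
4+4+4+1+1+1+1+1+1+1+1
4+4+1+1+1+1+1+1+1+1+1+1+1+1
4+1+1+1+1+1+1+1+1+1+1+1+1+1+1+1+1
1+1+1+1+1+1+1+1+1+1+1+1+1+1+1+1+1+1+1+1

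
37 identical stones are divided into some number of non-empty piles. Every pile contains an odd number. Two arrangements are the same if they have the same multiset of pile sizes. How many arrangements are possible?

760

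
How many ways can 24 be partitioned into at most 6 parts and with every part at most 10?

280

Enumerating by decreasing first part gives 280 partitions in all.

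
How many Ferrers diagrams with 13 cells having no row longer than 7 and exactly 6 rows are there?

13

The partitions of 13 that satisfy the conditions:
7 + 2 + 1 + 1 + 1 + 1
6 + 3 + 1 + 1 + 1 + 1
6 + 2 + 2 + 1 + 1 + 1
5 + 4 + 1 + 1 + 1 + 1
5 + 3 + 2 + 1 + 1 + 1
5 + 2 + 2 + 2 + 1 + 1
4 + 4 + 2 + 1 + 1 + 1
4 + 3 + 3 + 1 + 1 + 1
4 + 3 + 2 + 2 + 1 + 1
4 + 2 + 2 + 2 + 2 + 1
3 + 3 + 3 + 2 + 1 + 1
3 + 3 + 2 + 2 + 2 + 1
3 + 2 + 2 + 2 + 2 + 2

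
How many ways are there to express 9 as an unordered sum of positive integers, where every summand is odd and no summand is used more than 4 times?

They are:
9
7+1+1
5+3+1
5+1+1+1+1
3+3+3
3+3+1+1+1
That's 6 in total.

6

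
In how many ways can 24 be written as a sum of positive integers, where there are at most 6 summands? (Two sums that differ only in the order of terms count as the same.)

532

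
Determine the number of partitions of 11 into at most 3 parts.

16

They are:
11
1, 10
2, 9
1, 1, 9
3, 8
1, 2, 8
4, 7
1, 3, 7
2, 2, 7
5, 6
1, 4, 6
2, 3, 6
1, 5, 5
2, 4, 5
3, 3, 5
3, 4, 4
Counting gives 16.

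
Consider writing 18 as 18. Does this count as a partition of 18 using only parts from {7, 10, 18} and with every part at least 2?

The parts sum to 18, and the condition 'each summand belongs to {7, 10, 18}' holds; the condition 'every summand is at least 2' holds.

Yes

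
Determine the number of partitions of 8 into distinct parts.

6

Listing the qualifying partitions of 8:
8
1,7
2,6
3,5
1,2,5
1,3,4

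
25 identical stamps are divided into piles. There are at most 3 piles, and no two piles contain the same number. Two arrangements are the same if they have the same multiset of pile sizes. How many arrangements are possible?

53

A partial list (first 12 by largest part):
25
1 + 24
2 + 23
3 + 22
1 + 2 + 22
4 + 21
1 + 3 + 21
5 + 20
1 + 4 + 20
2 + 3 + 20
6 + 19
1 + 5 + 19
…and 41 more, for 53 total.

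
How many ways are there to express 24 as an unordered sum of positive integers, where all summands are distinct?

There are 122 such partitions.

122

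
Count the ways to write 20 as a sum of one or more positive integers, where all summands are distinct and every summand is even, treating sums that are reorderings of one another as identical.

10

Enumerating:
20
18+2
16+4
14+6
14+4+2
12+8
12+6+2
10+8+2
10+6+4
8+6+4+2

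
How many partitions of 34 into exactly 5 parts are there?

603

Systematic enumeration (by largest part, then next-largest, …) yields 603.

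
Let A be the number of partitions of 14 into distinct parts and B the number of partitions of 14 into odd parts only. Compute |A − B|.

Partitions of 14 into distinct parts: 22.
Partitions of 14 into odd parts only: 22.
|22 − 22| = 0.

0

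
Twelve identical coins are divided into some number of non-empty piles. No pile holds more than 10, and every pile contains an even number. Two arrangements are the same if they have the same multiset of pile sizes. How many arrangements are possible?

They are:
2 + 10
4 + 8
2 + 2 + 8
6 + 6
2 + 4 + 6
2 + 2 + 2 + 6
4 + 4 + 4
2 + 2 + 4 + 4
2 + 2 + 2 + 2 + 4
2 + 2 + 2 + 2 + 2 + 2
Counting gives 10.

10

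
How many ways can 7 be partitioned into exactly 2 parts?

Enumerating:
6+1
5+2
4+3
That's 3 in total.

3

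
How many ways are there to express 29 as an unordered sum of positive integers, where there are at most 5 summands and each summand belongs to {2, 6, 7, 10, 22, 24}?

The partitions of 29 that satisfy the conditions:
22+7
10+10+7+2
10+7+6+6
7+7+7+6+2

4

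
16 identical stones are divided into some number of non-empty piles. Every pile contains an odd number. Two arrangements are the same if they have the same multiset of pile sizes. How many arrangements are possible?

32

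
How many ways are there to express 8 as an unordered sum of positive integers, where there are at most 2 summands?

5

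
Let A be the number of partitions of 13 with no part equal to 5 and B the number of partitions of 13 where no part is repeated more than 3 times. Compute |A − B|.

15

Partitions of 13 with no part equal to 5: 79.
Partitions of 13 where no part is repeated more than 3 times: 64.
|79 − 64| = 15.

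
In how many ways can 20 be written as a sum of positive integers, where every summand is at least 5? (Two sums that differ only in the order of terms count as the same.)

The partitions of 20 that satisfy the conditions:
20
15, 5
14, 6
13, 7
12, 8
11, 9
10, 10
10, 5, 5
9, 6, 5
8, 7, 5
8, 6, 6
7, 7, 6
5, 5, 5, 5
That's 13 in total.

13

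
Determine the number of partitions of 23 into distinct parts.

104

Systematic enumeration (by largest part, then next-largest, …) yields 104.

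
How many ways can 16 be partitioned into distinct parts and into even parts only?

6

Enumerating:
16
14 + 2
12 + 4
10 + 6
10 + 4 + 2
8 + 6 + 2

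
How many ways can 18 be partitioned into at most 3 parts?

37

There are too many to list fully; the first 12 (by largest part) are:
18
17,1
16,2
16,1,1
15,3
15,2,1
14,4
14,3,1
14,2,2
13,5
13,4,1
13,3,2
…and 25 more, for 37 total.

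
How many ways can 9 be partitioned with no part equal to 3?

Enumerating:
9
1, 8
2, 7
1, 1, 7
1, 2, 6
1, 1, 1, 6
4, 5
2, 2, 5
1, 1, 2, 5
1, 1, 1, 1, 5
1, 4, 4
1, 2, 2, 4
1, 1, 1, 2, 4
1, 1, 1, 1, 1, 4
1, 2, 2, 2, 2
1, 1, 1, 2, 2, 2
1, 1, 1, 1, 1, 2, 2
1, 1, 1, 1, 1, 1, 1, 2
1, 1, 1, 1, 1, 1, 1, 1, 1
That's 19 in total.

19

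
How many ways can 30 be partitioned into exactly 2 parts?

Enumerating:
29, 1
28, 2
27, 3
26, 4
25, 5
24, 6
23, 7
22, 8
21, 9
20, 10
19, 11
18, 12
17, 13
16, 14
15, 15
Counting gives 15.

15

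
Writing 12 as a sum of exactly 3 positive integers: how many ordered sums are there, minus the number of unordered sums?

Ordered (compositions into 3 parts): C(11,2) = 55.
Unordered (partitions into 3 parts): 12.
Difference: 55 − 12 = 43.

43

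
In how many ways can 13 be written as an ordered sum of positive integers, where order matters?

There are 12 gaps and each independently is a cut or not, giving 2^12 = 4096.

4096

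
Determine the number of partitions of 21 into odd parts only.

A full systematic count gives 76.

76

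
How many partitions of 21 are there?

Counting exhaustively, 792 partitions satisfy the conditions.

792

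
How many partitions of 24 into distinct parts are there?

There are 122 such partitions.

122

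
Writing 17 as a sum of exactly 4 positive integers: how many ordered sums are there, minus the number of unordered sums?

521

Compositions: C(16,3) = 560.
Unordered (partitions into 4 parts): 39.
Difference: 560 − 39 = 521.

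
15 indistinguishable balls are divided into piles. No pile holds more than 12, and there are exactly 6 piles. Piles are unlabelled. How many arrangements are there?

26

A partial list (first 12 by largest part):
10, 1, 1, 1, 1, 1
9, 2, 1, 1, 1, 1
8, 3, 1, 1, 1, 1
8, 2, 2, 1, 1, 1
7, 4, 1, 1, 1, 1
7, 3, 2, 1, 1, 1
7, 2, 2, 2, 1, 1
6, 5, 1, 1, 1, 1
6, 4, 2, 1, 1, 1
6, 3, 3, 1, 1, 1
6, 3, 2, 2, 1, 1
6, 2, 2, 2, 2, 1
…and 14 more, for 26 total.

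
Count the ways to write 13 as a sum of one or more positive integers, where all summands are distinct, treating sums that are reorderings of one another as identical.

18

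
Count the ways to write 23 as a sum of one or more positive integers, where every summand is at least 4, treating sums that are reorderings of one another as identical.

39

There are too many to list fully; the first 12 (by largest part) are:
23
19+4
18+5
17+6
16+7
15+8
15+4+4
14+9
14+5+4
13+10
13+6+4
13+5+5
…and 27 more, for 39 total.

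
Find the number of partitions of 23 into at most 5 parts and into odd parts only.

38

There are too many to list fully; the first 12 (by largest part) are:
23
1,1,21
1,3,19
1,1,1,1,19
1,5,17
3,3,17
1,1,1,3,17
1,7,15
3,5,15
1,1,1,5,15
1,1,3,3,15
1,9,13
…and 26 more, for 38 total.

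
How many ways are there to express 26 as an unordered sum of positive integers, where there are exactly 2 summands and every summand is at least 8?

6

Listing the qualifying partitions of 26:
8 + 18
9 + 17
10 + 16
11 + 15
12 + 14
13 + 13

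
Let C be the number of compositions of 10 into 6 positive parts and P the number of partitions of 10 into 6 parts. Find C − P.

121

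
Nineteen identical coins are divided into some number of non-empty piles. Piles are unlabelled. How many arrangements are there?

490

Direct enumeration gives 490 partitions.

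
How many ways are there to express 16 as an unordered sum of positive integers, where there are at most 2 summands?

Enumerating:
16
15,1
14,2
13,3
12,4
11,5
10,6
9,7
8,8

9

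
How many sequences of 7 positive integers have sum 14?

1716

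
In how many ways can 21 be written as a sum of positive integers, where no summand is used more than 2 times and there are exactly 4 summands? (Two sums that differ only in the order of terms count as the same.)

A partial list (first 12 by largest part):
1+1+2+17
1+1+3+16
1+2+2+16
1+1+4+15
1+2+3+15
1+1+5+14
1+2+4+14
1+3+3+14
2+2+3+14
1+1+6+13
1+2+5+13
1+3+4+13
…and 54 more, for 66 total.

66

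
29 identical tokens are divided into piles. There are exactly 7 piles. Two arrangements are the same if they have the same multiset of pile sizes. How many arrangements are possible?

522

There are 522 such partitions.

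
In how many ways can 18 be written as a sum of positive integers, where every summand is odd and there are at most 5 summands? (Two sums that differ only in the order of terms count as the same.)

They are:
17,1
15,3
15,1,1,1
13,5
13,3,1,1
11,7
11,5,1,1
11,3,3,1
9,9
9,7,1,1
9,5,3,1
9,3,3,3
7,7,3,1
7,5,5,1
7,5,3,3
5,5,5,3

16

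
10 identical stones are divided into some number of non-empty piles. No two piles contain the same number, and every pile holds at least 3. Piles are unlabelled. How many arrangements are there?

Listing the qualifying partitions of 10:
10
3,7
4,6
Counting gives 3.

3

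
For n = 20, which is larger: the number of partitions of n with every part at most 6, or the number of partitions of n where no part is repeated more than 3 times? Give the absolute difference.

38

Partitions of 20 with every part at most 6: 282.
Partitions of 20 where no part is repeated more than 3 times: 320.
|282 − 320| = 38.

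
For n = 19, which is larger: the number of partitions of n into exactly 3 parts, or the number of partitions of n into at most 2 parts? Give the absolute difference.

Partitions of 19 into exactly 3 parts: 30.
Partitions of 19 into at most 2 parts: 10.
|30 − 10| = 20.

20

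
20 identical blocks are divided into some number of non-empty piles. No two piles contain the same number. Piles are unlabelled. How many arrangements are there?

There are too many to list fully; the first 12 (by largest part) are:
20
1,19
2,18
3,17
1,2,17
4,16
1,3,16
5,15
1,4,15
2,3,15
6,14
1,5,14
…and 52 more, for 64 total.

64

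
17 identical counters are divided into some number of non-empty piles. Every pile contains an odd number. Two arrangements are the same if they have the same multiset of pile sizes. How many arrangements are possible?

38

There are too many to list fully; the first 12 (by largest part) are:
17
1 + 1 + 15
1 + 3 + 13
1 + 1 + 1 + 1 + 13
1 + 5 + 11
3 + 3 + 11
1 + 1 + 1 + 3 + 11
1 + 1 + 1 + 1 + 1 + 1 + 11
1 + 7 + 9
3 + 5 + 9
1 + 1 + 1 + 5 + 9
1 + 1 + 3 + 3 + 9
…and 26 more, for 38 total.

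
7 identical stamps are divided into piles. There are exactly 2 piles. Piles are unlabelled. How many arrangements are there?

Listing the qualifying partitions of 7:
6+1
5+2
4+3

3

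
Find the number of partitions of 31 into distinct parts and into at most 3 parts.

81

Direct enumeration gives 81 partitions.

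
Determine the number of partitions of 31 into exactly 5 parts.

427

Direct enumeration gives 427 partitions.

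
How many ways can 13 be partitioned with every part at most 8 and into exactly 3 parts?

10

The partitions of 13 that satisfy the conditions:
8,4,1
8,3,2
7,5,1
7,4,2
7,3,3
6,6,1
6,5,2
6,4,3
5,5,3
5,4,4
That's 10 in total.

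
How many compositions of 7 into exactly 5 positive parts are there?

15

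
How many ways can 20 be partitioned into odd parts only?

64

A partial list (first 12 by largest part):
1 + 19
3 + 17
1 + 1 + 1 + 17
5 + 15
1 + 1 + 3 + 15
1 + 1 + 1 + 1 + 1 + 15
7 + 13
1 + 1 + 5 + 13
1 + 3 + 3 + 13
1 + 1 + 1 + 1 + 3 + 13
1 + 1 + 1 + 1 + 1 + 1 + 1 + 13
9 + 11
…and 52 more, for 64 total.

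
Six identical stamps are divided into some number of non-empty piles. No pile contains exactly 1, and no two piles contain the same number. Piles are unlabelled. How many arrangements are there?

2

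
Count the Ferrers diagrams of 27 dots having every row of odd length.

Enumerating by decreasing first part gives 192 partitions in all.

192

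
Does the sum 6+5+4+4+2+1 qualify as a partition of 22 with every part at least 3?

The parts sum to 22, and the condition 'every summand is at least 3' is violated.

No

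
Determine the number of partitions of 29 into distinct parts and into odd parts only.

17

They are:
29
25, 3, 1
23, 5, 1
21, 7, 1
21, 5, 3
19, 9, 1
19, 7, 3
17, 11, 1
17, 9, 3
17, 7, 5
15, 13, 1
15, 11, 3
15, 9, 5
13, 11, 5
13, 9, 7
13, 7, 5, 3, 1
11, 9, 5, 3, 1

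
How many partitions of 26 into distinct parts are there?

Counting exhaustively, 165 partitions satisfy the conditions.

165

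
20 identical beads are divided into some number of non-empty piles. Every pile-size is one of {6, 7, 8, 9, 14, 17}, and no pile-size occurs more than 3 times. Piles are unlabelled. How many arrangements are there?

3

Enumerating:
14,6
8,6,6
7,7,6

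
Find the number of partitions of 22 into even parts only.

56

There are too many to list fully; the first 12 (by largest part) are:
22
20, 2
18, 4
18, 2, 2
16, 6
16, 4, 2
16, 2, 2, 2
14, 8
14, 6, 2
14, 4, 4
14, 4, 2, 2
14, 2, 2, 2, 2
…and 44 more, for 56 total.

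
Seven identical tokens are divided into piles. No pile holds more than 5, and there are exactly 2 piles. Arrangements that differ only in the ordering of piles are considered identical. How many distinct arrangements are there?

Listing the qualifying partitions of 7:
5+2
4+3
That's 2 in total.

2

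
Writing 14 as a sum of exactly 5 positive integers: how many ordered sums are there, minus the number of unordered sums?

692

Compositions: C(13,4) = 715.
Partitions of 14 into exactly 5 parts: 23.
Difference: 715 − 23 = 692.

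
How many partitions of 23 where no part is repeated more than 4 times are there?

Enumerating by decreasing first part gives 769 partitions in all.

769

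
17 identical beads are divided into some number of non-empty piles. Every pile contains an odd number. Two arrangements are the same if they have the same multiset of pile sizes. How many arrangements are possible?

38

A partial list (first 12 by largest part):
17
15, 1, 1
13, 3, 1
13, 1, 1, 1, 1
11, 5, 1
11, 3, 3
11, 3, 1, 1, 1
11, 1, 1, 1, 1, 1, 1
9, 7, 1
9, 5, 3
9, 5, 1, 1, 1
9, 3, 3, 1, 1
…and 26 more, for 38 total.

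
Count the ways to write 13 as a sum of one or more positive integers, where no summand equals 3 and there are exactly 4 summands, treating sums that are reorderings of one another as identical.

Enumerating:
10, 1, 1, 1
9, 2, 1, 1
8, 2, 2, 1
7, 4, 1, 1
7, 2, 2, 2
6, 5, 1, 1
6, 4, 2, 1
5, 5, 2, 1
5, 4, 2, 2
4, 4, 4, 1

10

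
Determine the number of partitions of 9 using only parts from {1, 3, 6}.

They are:
6 + 3
6 + 1 + 1 + 1
3 + 3 + 3
3 + 3 + 1 + 1 + 1
3 + 1 + 1 + 1 + 1 + 1 + 1
1 + 1 + 1 + 1 + 1 + 1 + 1 + 1 + 1

6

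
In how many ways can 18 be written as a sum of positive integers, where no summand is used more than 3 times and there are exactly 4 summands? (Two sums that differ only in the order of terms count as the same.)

A partial list (first 12 by largest part):
15 + 1 + 1 + 1
14 + 2 + 1 + 1
13 + 3 + 1 + 1
13 + 2 + 2 + 1
12 + 4 + 1 + 1
12 + 3 + 2 + 1
12 + 2 + 2 + 2
11 + 5 + 1 + 1
11 + 4 + 2 + 1
11 + 3 + 3 + 1
11 + 3 + 2 + 2
10 + 6 + 1 + 1
…and 35 more, for 47 total.

47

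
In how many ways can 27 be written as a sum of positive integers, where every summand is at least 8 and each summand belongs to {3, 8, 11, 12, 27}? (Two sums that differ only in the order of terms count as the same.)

2

Enumerating:
27
11,8,8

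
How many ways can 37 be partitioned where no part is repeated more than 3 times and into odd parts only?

222

There are 222 such partitions.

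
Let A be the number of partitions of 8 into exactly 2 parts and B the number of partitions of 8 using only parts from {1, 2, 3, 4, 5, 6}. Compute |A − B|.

16

Partitions of 8 into exactly 2 parts: 4.
Partitions of 8 using only parts from {1, 2, 3, 4, 5, 6}: 20.
|4 − 20| = 16.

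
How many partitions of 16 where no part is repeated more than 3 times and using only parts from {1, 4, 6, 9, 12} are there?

5

Enumerating:
12, 4
9, 6, 1
9, 4, 1, 1, 1
6, 6, 4
6, 4, 4, 1, 1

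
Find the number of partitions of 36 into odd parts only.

There are 668 such partitions.

668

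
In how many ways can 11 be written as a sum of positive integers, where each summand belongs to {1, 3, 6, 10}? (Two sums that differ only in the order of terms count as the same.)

Enumerating:
10, 1
6, 3, 1, 1
6, 1, 1, 1, 1, 1
3, 3, 3, 1, 1
3, 3, 1, 1, 1, 1, 1
3, 1, 1, 1, 1, 1, 1, 1, 1
1, 1, 1, 1, 1, 1, 1, 1, 1, 1, 1

7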